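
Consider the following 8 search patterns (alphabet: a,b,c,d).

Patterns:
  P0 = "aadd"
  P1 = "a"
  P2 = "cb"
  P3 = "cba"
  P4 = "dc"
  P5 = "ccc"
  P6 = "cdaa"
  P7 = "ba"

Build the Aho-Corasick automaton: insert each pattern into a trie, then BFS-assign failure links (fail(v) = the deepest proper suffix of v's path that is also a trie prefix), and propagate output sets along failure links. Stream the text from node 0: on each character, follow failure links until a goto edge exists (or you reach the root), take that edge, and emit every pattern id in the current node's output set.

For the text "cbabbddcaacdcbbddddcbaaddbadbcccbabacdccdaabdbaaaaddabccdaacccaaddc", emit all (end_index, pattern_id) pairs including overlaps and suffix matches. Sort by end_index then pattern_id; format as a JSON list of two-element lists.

Build automaton:
Trie (insert patterns):
  n0 'ε': a→1 b→15 c→5 d→8
  n1 'a': a→2  [P1 ends]
  n2 'aa': d→3
  n3 'aad': d→4
  n4 'aadd': ·  [P0 ends]
  n5 'c': b→6 c→10 d→12
  n6 'cb': a→7  [P2 ends]
  n7 'cba': ·  [P3 ends]
  n8 'd': c→9
  n9 'dc': ·  [P4 ends]
  n10 'cc': c→11
  n11 'ccc': ·  [P5 ends]
  n12 'cd': a→13
  n13 'cda': a→14
  n14 'cdaa': ·  [P6 ends]
  n15 'b': a→16
  n16 'ba': ·  [P7 ends]

Failure links (BFS by depth):
  fail(1) 'a': from fail(0)=0 chase 'a': 0 ⇒ 0;  out={1}∪out(0)={1}
  fail(5) 'c': from fail(0)=0 chase 'c': 0 ⇒ 0;  out=∅∪out(0)=∅
  fail(8) 'd': from fail(0)=0 chase 'd': 0 ⇒ 0;  out=∅∪out(0)=∅
  fail(15) 'b': from fail(0)=0 chase 'b': 0 ⇒ 0;  out=∅∪out(0)=∅
  fail(2) 'aa': from fail(1)=0 chase 'a': 0 ⇒ 1;  out=∅∪out(1)={1}
  fail(6) 'cb': from fail(5)=0 chase 'b': 0 ⇒ 15;  out={2}∪out(15)={2}
  fail(9) 'dc': from fail(8)=0 chase 'c': 0 ⇒ 5;  out={4}∪out(5)={4}
  fail(10) 'cc': from fail(5)=0 chase 'c': 0 ⇒ 5;  out=∅∪out(5)=∅
  fail(12) 'cd': from fail(5)=0 chase 'd': 0 ⇒ 8;  out=∅∪out(8)=∅
  fail(16) 'ba': from fail(15)=0 chase 'a': 0 ⇒ 1;  out={7}∪out(1)={1,7}
  fail(3) 'aad': from fail(2)=1 chase 'd': 1→0 ⇒ 8;  out=∅∪out(8)=∅
  fail(7) 'cba': from fail(6)=15 chase 'a': 15 ⇒ 16;  out={3}∪out(16)={1,3,7}
  fail(11) 'ccc': from fail(10)=5 chase 'c': 5 ⇒ 10;  out={5}∪out(10)={5}
  fail(13) 'cda': from fail(12)=8 chase 'a': 8→0 ⇒ 1;  out=∅∪out(1)={1}
  fail(4) 'aadd': from fail(3)=8 chase 'd': 8→0 ⇒ 8;  out={0}∪out(8)={0}
  fail(14) 'cdaa': from fail(13)=1 chase 'a': 1 ⇒ 2;  out={6}∪out(2)={1,6}

Scan:
pos 0 'c': at 5
pos 1 'b': at 6  → match P2@[0:1]
pos 2 'a': at 7  → match P1@[2:2],P3@[0:2],P7@[1:2]
pos 3 'b': at 15 ·f
pos 4 'b': at 15 ·f
pos 5 'd': at 8 ·f
pos 6 'd': at 8 ·f
pos 7 'c': at 9  → match P4@[6:7]
pos 8 'a': at 1 ·f  → match P1@[8:8]
pos 9 'a': at 2  → match P1@[9:9]
pos 10 'c': at 5 ·f
pos 11 'd': at 12
pos 12 'c': at 9 ·f  → match P4@[11:12]
pos 13 'b': at 6 ·f  → match P2@[12:13]
pos 14 'b': at 15 ·f
pos 15 'd': at 8 ·f
pos 16 'd': at 8 ·f
pos 17 'd': at 8 ·f
pos 18 'd': at 8 ·f
pos 19 'c': at 9  → match P4@[18:19]
pos 20 'b': at 6 ·f  → match P2@[19:20]
pos 21 'a': at 7  → match P1@[21:21],P3@[19:21],P7@[20:21]
pos 22 'a': at 2 ·f  → match P1@[22:22]
pos 23 'd': at 3
pos 24 'd': at 4  → match P0@[21:24]
pos 25 'b': at 15 ·f
pos 26 'a': at 16  → match P1@[26:26],P7@[25:26]
pos 27 'd': at 8 ·f
pos 28 'b': at 15 ·f
pos 29 'c': at 5 ·f
pos 30 'c': at 10
pos 31 'c': at 11  → match P5@[29:31]
pos 32 'b': at 6 ·f  → match P2@[31:32]
pos 33 'a': at 7  → match P1@[33:33],P3@[31:33],P7@[32:33]
pos 34 'b': at 15 ·f
pos 35 'a': at 16  → match P1@[35:35],P7@[34:35]
pos 36 'c': at 5 ·f
pos 37 'd': at 12
pos 38 'c': at 9 ·f  → match P4@[37:38]
pos 39 'c': at 10 ·f
pos 40 'd': at 12 ·f
pos 41 'a': at 13  → match P1@[41:41]
pos 42 'a': at 14  → match P1@[42:42],P6@[39:42]
pos 43 'b': at 15 ·f
pos 44 'd': at 8 ·f
pos 45 'b': at 15 ·f
pos 46 'a': at 16  → match P1@[46:46],P7@[45:46]
pos 47 'a': at 2 ·f  → match P1@[47:47]
pos 48 'a': at 2 ·f  → match P1@[48:48]
pos 49 'a': at 2 ·f  → match P1@[49:49]
pos 50 'd': at 3
pos 51 'd': at 4  → match P0@[48:51]
pos 52 'a': at 1 ·f  → match P1@[52:52]
pos 53 'b': at 15 ·f
pos 54 'c': at 5 ·f
pos 55 'c': at 10
pos 56 'd': at 12 ·f
pos 57 'a': at 13  → match P1@[57:57]
pos 58 'a': at 14  → match P1@[58:58],P6@[55:58]
pos 59 'c': at 5 ·f
pos 60 'c': at 10
pos 61 'c': at 11  → match P5@[59:61]
pos 62 'a': at 1 ·f  → match P1@[62:62]
pos 63 'a': at 2  → match P1@[63:63]
pos 64 'd': at 3
pos 65 'd': at 4  → match P0@[62:65]
pos 66 'c': at 9 ·f  → match P4@[65:66]

All matches (sorted): [[1,2],[2,1],[2,3],[2,7],[7,4],[8,1],[9,1],[12,4],[13,2],[19,4],[20,2],[21,1],[21,3],[21,7],[22,1],[24,0],[26,1],[26,7],[31,5],[32,2],[33,1],[33,3],[33,7],[35,1],[35,7],[38,4],[41,1],[42,1],[42,6],[46,1],[46,7],[47,1],[48,1],[49,1],[51,0],[52,1],[57,1],[58,1],[58,6],[61,5],[62,1],[63,1],[65,0],[66,4]]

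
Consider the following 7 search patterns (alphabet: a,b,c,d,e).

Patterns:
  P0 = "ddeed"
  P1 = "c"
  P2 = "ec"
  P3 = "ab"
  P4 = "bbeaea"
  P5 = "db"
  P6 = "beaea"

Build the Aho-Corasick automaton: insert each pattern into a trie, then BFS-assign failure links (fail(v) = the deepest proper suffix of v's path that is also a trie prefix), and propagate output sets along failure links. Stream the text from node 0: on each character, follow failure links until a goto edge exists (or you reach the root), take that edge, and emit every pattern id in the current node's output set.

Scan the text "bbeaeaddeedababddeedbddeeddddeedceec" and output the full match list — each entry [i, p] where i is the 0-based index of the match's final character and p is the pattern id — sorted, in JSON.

Build automaton:
Trie (insert patterns):
  n0 'ε': a→9 b→11 c→6 d→1 e→7
  n1 'd': b→17 d→2
  n2 'dd': e→3
  n3 'dde': e→4
  n4 'ddee': d→5
  n5 'ddeed': ·  [P0 ends]
  n6 'c': ·  [P1 ends]
  n7 'e': c→8
  n8 'ec': ·  [P2 ends]
  n9 'a': b→10
  n10 'ab': ·  [P3 ends]
  n11 'b': b→12 e→18
  n12 'bb': e→13
  n13 'bbe': a→14
  n14 'bbea': e→15
  n15 'bbeae': a→16
  n16 'bbeaea': ·  [P4 ends]
  n17 'db': ·  [P5 ends]
  n18 'be': a→19
  n19 'bea': e→20
  n20 'beae': a→21
  n21 'beaea': ·  [P6 ends]

BFS fail/out derivation:
  fail(1) 'd': from fail(0)=0 chase 'd': 0 ⇒ 0;  out=∅∪out(0)=∅
  fail(6) 'c': from fail(0)=0 chase 'c': 0 ⇒ 0;  out={1}∪out(0)={1}
  fail(7) 'e': from fail(0)=0 chase 'e': 0 ⇒ 0;  out=∅∪out(0)=∅
  fail(9) 'a': from fail(0)=0 chase 'a': 0 ⇒ 0;  out=∅∪out(0)=∅
  fail(11) 'b': from fail(0)=0 chase 'b': 0 ⇒ 0;  out=∅∪out(0)=∅
  fail(2) 'dd': from fail(1)=0 chase 'd': 0 ⇒ 1;  out=∅∪out(1)=∅
  fail(8) 'ec': from fail(7)=0 chase 'c': 0 ⇒ 6;  out={2}∪out(6)={1,2}
  fail(10) 'ab': from fail(9)=0 chase 'b': 0 ⇒ 11;  out={3}∪out(11)={3}
  fail(12) 'bb': from fail(11)=0 chase 'b': 0 ⇒ 11;  out=∅∪out(11)=∅
  fail(17) 'db': from fail(1)=0 chase 'b': 0 ⇒ 11;  out={5}∪out(11)={5}
  fail(18) 'be': from fail(11)=0 chase 'e': 0 ⇒ 7;  out=∅∪out(7)=∅
  fail(3) 'dde': from fail(2)=1 chase 'e': 1→0 ⇒ 7;  out=∅∪out(7)=∅
  fail(13) 'bbe': from fail(12)=11 chase 'e': 11 ⇒ 18;  out=∅∪out(18)=∅
  fail(19) 'bea': from fail(18)=7 chase 'a': 7→0 ⇒ 9;  out=∅∪out(9)=∅
  fail(4) 'ddee': from fail(3)=7 chase 'e': 7→0 ⇒ 7;  out=∅∪out(7)=∅
  fail(14) 'bbea': from fail(13)=18 chase 'a': 18 ⇒ 19;  out=∅∪out(19)=∅
  fail(20) 'beae': from fail(19)=9 chase 'e': 9→0 ⇒ 7;  out=∅∪out(7)=∅
  fail(5) 'ddeed': from fail(4)=7 chase 'd': 7→0 ⇒ 1;  out={0}∪out(1)={0}
  fail(15) 'bbeae': from fail(14)=19 chase 'e': 19 ⇒ 20;  out=∅∪out(20)=∅
  fail(21) 'beaea': from fail(20)=7 chase 'a': 7→0 ⇒ 9;  out={6}∪out(9)={6}
  fail(16) 'bbeaea': from fail(15)=20 chase 'a': 20 ⇒ 21;  out={4}∪out(21)={4,6}

Scan:
i=0 'b': node 0→11
i=1 'b': node 11→12
i=2 'e': node 12→13
i=3 'a': node 13→14
i=4 'e': node 14→15
i=5 'a': node 15→16  ** P4@[0:5],P6@[1:5]
i=6 'd': node 16→1 (fail-walked)
i=7 'd': node 1→2
i=8 'e': node 2→3
i=9 'e': node 3→4
i=10 'd': node 4→5  ** P0@[6:10]
i=11 'a': node 5→9 (fail-walked)
i=12 'b': node 9→10  ** P3@[11:12]
i=13 'a': node 10→9 (fail-walked)
i=14 'b': node 9→10  ** P3@[13:14]
i=15 'd': node 10→1 (fail-walked)
i=16 'd': node 1→2
i=17 'e': node 2→3
i=18 'e': node 3→4
i=19 'd': node 4→5  ** P0@[15:19]
i=20 'b': node 5→17 (fail-walked)  ** P5@[19:20]
i=21 'd': node 17→1 (fail-walked)
i=22 'd': node 1→2
i=23 'e': node 2→3
i=24 'e': node 3→4
i=25 'd': node 4→5  ** P0@[21:25]
i=26 'd': node 5→2 (fail-walked)
i=27 'd': node 2→2 (fail-walked)
i=28 'd': node 2→2 (fail-walked)
i=29 'e': node 2→3
i=30 'e': node 3→4
i=31 'd': node 4→5  ** P0@[27:31]
i=32 'c': node 5→6 (fail-walked)  ** P1@[32:32]
i=33 'e': node 6→7 (fail-walked)
i=34 'e': node 7→7 (fail-walked)
i=35 'c': node 7→8  ** P1@[35:35],P2@[34:35]

All matches (sorted): [[5,4],[5,6],[10,0],[12,3],[14,3],[19,0],[20,5],[25,0],[31,0],[32,1],[35,1],[35,2]]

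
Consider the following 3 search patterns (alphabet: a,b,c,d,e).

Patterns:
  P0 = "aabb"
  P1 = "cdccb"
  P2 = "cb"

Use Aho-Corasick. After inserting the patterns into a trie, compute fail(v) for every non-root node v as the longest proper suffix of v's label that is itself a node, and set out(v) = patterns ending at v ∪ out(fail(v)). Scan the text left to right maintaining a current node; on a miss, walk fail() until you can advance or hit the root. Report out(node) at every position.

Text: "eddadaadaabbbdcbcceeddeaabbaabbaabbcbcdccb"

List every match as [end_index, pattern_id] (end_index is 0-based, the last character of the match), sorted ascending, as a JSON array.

Build:
Trie (insert patterns):
  0='ε' goto a→1 c→5
  1='a' goto a→2
  2='aa' goto b→3
  3='aab' goto b→4
  4='aabb' goto ·  [P0 ends]
  5='c' goto b→10 d→6
  6='cd' goto c→7
  7='cdc' goto c→8
  8='cdcc' goto b→9
  9='cdccb' goto ·  [P1 ends]
  10='cb' goto ·  [P2 ends]

Failure links (BFS by depth):
  fail(1) 'a': from fail(0)=0 chase 'a': 0 ⇒ 0;  out=∅∪out(0)=∅
  fail(5) 'c': from fail(0)=0 chase 'c': 0 ⇒ 0;  out=∅∪out(0)=∅
  fail(2) 'aa': from fail(1)=0 chase 'a': 0 ⇒ 1;  out=∅∪out(1)=∅
  fail(6) 'cd': from fail(5)=0 chase 'd': 0 ⇒ 0;  out=∅∪out(0)=∅
  fail(10) 'cb': from fail(5)=0 chase 'b': 0 ⇒ 0;  out={2}∪out(0)={2}
  fail(3) 'aab': from fail(2)=1 chase 'b': 1→0 ⇒ 0;  out=∅∪out(0)=∅
  fail(7) 'cdc': from fail(6)=0 chase 'c': 0 ⇒ 5;  out=∅∪out(5)=∅
  fail(4) 'aabb': from fail(3)=0 chase 'b': 0 ⇒ 0;  out={0}∪out(0)={0}
  fail(8) 'cdcc': from fail(7)=5 chase 'c': 5→0 ⇒ 5;  out=∅∪out(5)=∅
  fail(9) 'cdccb': from fail(8)=5 chase 'b': 5 ⇒ 10;  out={1}∪out(10)={1,2}

Run:
pos 0 'e': at 0
pos 1 'd': at 0
pos 2 'd': at 0
pos 3 'a': at 1
pos 4 'd': at 0 (fail-walked)
pos 5 'a': at 1
pos 6 'a': at 2
pos 7 'd': at 0 (fail-walked)
pos 8 'a': at 1
pos 9 'a': at 2
pos 10 'b': at 3
pos 11 'b': at 4  emit P0@[8:11]
pos 12 'b': at 0 (fail-walked)
pos 13 'd': at 0
pos 14 'c': at 5
pos 15 'b': at 10  emit P2@[14:15]
pos 16 'c': at 5 (fail-walked)
pos 17 'c': at 5 (fail-walked)
pos 18 'e': at 0 (fail-walked)
pos 19 'e': at 0
pos 20 'd': at 0
pos 21 'd': at 0
pos 22 'e': at 0
pos 23 'a': at 1
pos 24 'a': at 2
pos 25 'b': at 3
pos 26 'b': at 4  emit P0@[23:26]
pos 27 'a': at 1 (fail-walked)
pos 28 'a': at 2
pos 29 'b': at 3
pos 30 'b': at 4  emit P0@[27:30]
pos 31 'a': at 1 (fail-walked)
pos 32 'a': at 2
pos 33 'b': at 3
pos 34 'b': at 4  emit P0@[31:34]
pos 35 'c': at 5 (fail-walked)
pos 36 'b': at 10  emit P2@[35:36]
pos 37 'c': at 5 (fail-walked)
pos 38 'd': at 6
pos 39 'c': at 7
pos 40 'c': at 8
pos 41 'b': at 9  emit P1@[37:41],P2@[40:41]

Result: [[11,0],[15,2],[26,0],[30,0],[34,0],[36,2],[41,1],[41,2]]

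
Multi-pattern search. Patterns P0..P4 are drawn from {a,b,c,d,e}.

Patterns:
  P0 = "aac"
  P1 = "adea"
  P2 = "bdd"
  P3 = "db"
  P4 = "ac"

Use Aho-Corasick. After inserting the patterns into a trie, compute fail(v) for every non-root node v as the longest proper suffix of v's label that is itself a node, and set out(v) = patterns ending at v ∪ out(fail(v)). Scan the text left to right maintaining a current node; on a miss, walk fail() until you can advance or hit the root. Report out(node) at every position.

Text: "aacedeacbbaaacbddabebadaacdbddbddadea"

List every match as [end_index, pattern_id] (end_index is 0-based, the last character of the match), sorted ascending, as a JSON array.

Build automaton:
Trie (insert patterns):
  n0 'ε': a→1 b→7 d→10
  n1 'a': a→2 c→12 d→4
  n2 'aa': c→3
  n3 'aac': ·  ←P0
  n4 'ad': e→5
  n5 'ade': a→6
  n6 'adea': ·  ←P1
  n7 'b': d→8
  n8 'bd': d→9
  n9 'bdd': ·  ←P2
  n10 'd': b→11
  n11 'db': ·  ←P3
  n12 'ac': ·  ←P4

Failure links (BFS by depth):
  n1('a'): parent n0 fail=0; on 'a' 0 → fail=0;  out ∅∪∅=∅
  n7('b'): parent n0 fail=0; on 'b' 0 → fail=0;  out ∅∪∅=∅
  n10('d'): parent n0 fail=0; on 'd' 0 → fail=0;  out ∅∪∅=∅
  n2('aa'): parent n1 fail=0; on 'a' 0 → fail=1;  out ∅∪∅=∅
  n4('ad'): parent n1 fail=0; on 'd' 0 → fail=10;  out ∅∪∅=∅
  n8('bd'): parent n7 fail=0; on 'd' 0 → fail=10;  out ∅∪∅=∅
  n11('db'): parent n10 fail=0; on 'b' 0 → fail=7;  out {3}∪∅={3}
  n12('ac'): parent n1 fail=0; on 'c' 0 → fail=0;  out {4}∪∅={4}
  n3('aac'): parent n2 fail=1; on 'c' 1 → fail=12;  out {0}∪{4}={0,4}
  n5('ade'): parent n4 fail=10; on 'e' 10→0 → fail=0;  out ∅∪∅=∅
  n9('bdd'): parent n8 fail=10; on 'd' 10→0 → fail=10;  out {2}∪∅={2}
  n6('adea'): parent n5 fail=0; on 'a' 0 → fail=1;  out {1}∪∅={1}

Run:
i=0 'a': node 0→1
i=1 'a': node 1→2
i=2 'c': node 2→3  ** P0@[0:2],P4@[1:2]
i=3 'e': node 3→0 ·f
i=4 'd': node 0→10
i=5 'e': node 10→0 ·f
i=6 'a': node 0→1
i=7 'c': node 1→12  ** P4@[6:7]
i=8 'b': node 12→7 ·f
i=9 'b': node 7→7 ·f
i=10 'a': node 7→1 ·f
i=11 'a': node 1→2
i=12 'a': node 2→2 ·f
i=13 'c': node 2→3  ** P0@[11:13],P4@[12:13]
i=14 'b': node 3→7 ·f
i=15 'd': node 7→8
i=16 'd': node 8→9  ** P2@[14:16]
i=17 'a': node 9→1 ·f
i=18 'b': node 1→7 ·f
i=19 'e': node 7→0 ·f
i=20 'b': node 0→7
i=21 'a': node 7→1 ·f
i=22 'd': node 1→4
i=23 'a': node 4→1 ·f
i=24 'a': node 1→2
i=25 'c': node 2→3  ** P0@[23:25],P4@[24:25]
i=26 'd': node 3→10 ·f
i=27 'b': node 10→11  ** P3@[26:27]
i=28 'd': node 11→8 ·f
i=29 'd': node 8→9  ** P2@[27:29]
i=30 'b': node 9→11 ·f  ** P3@[29:30]
i=31 'd': node 11→8 ·f
i=32 'd': node 8→9  ** P2@[30:32]
i=33 'a': node 9→1 ·f
i=34 'd': node 1→4
i=35 'e': node 4→5
i=36 'a': node 5→6  ** P1@[33:36]

Matches: [[2,0],[2,4],[7,4],[13,0],[13,4],[16,2],[25,0],[25,4],[27,3],[29,2],[30,3],[32,2],[36,1]]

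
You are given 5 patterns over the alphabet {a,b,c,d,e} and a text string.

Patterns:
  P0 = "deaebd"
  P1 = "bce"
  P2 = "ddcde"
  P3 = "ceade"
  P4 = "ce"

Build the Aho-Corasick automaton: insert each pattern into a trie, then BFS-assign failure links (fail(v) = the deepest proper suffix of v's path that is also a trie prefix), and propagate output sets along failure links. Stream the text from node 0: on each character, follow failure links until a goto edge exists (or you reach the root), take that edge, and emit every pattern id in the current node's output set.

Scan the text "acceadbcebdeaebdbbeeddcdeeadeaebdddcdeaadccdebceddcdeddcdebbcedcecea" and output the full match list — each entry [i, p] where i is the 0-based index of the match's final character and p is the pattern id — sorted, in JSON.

Build:
Trie nodes:
  n0 'ε': b→7 c→14 d→1
  n1 'd': d→10 e→2
  n2 'de': a→3
  n3 'dea': e→4
  n4 'deae': b→5
  n5 'deaeb': d→6
  n6 'deaebd': ·  ←P0
  n7 'b': c→8
  n8 'bc': e→9
  n9 'bce': ·  ←P1
  n10 'dd': c→11
  n11 'ddc': d→12
  n12 'ddcd': e→13
  n13 'ddcde': ·  ←P2
  n14 'c': e→15
  n15 'ce': a→16  ←P4
  n16 'cea': d→17
  n17 'cead': e→18
  n18 'ceade': ·  ←P3

BFS fail/out derivation:
  fail(1) 'd': from fail(0)=0 chase 'd': 0 ⇒ 0;  out=∅∪out(0)=∅
  fail(7) 'b': from fail(0)=0 chase 'b': 0 ⇒ 0;  out=∅∪out(0)=∅
  fail(14) 'c': from fail(0)=0 chase 'c': 0 ⇒ 0;  out=∅∪out(0)=∅
  fail(2) 'de': from fail(1)=0 chase 'e': 0 ⇒ 0;  out=∅∪out(0)=∅
  fail(8) 'bc': from fail(7)=0 chase 'c': 0 ⇒ 14;  out=∅∪out(14)=∅
  fail(10) 'dd': from fail(1)=0 chase 'd': 0 ⇒ 1;  out=∅∪out(1)=∅
  fail(15) 'ce': from fail(14)=0 chase 'e': 0 ⇒ 0;  out={4}∪out(0)={4}
  fail(3) 'dea': from fail(2)=0 chase 'a': 0 ⇒ 0;  out=∅∪out(0)=∅
  fail(9) 'bce': from fail(8)=14 chase 'e': 14 ⇒ 15;  out={1}∪out(15)={1,4}
  fail(11) 'ddc': from fail(10)=1 chase 'c': 1→0 ⇒ 14;  out=∅∪out(14)=∅
  fail(16) 'cea': from fail(15)=0 chase 'a': 0 ⇒ 0;  out=∅∪out(0)=∅
  fail(4) 'deae': from fail(3)=0 chase 'e': 0 ⇒ 0;  out=∅∪out(0)=∅
  fail(12) 'ddcd': from fail(11)=14 chase 'd': 14→0 ⇒ 1;  out=∅∪out(1)=∅
  fail(17) 'cead': from fail(16)=0 chase 'd': 0 ⇒ 1;  out=∅∪out(1)=∅
  fail(5) 'deaeb': from fail(4)=0 chase 'b': 0 ⇒ 7;  out=∅∪out(7)=∅
  fail(13) 'ddcde': from fail(12)=1 chase 'e': 1 ⇒ 2;  out={2}∪out(2)={2}
  fail(18) 'ceade': from fail(17)=1 chase 'e': 1 ⇒ 2;  out={3}∪out(2)={3}
  fail(6) 'deaebd': from fail(5)=7 chase 'd': 7→0 ⇒ 1;  out={0}∪out(1)={0}

Scan:
i=0 'a': node 0→0
i=1 'c': node 0→14
i=2 'c': node 14→14 (fail-walked)
i=3 'e': node 14→15  ** P4@[2:3]
i=4 'a': node 15→16
i=5 'd': node 16→17
i=6 'b': node 17→7 (fail-walked)
i=7 'c': node 7→8
i=8 'e': node 8→9  ** P1@[6:8],P4@[7:8]
i=9 'b': node 9→7 (fail-walked)
i=10 'd': node 7→1 (fail-walked)
i=11 'e': node 1→2
i=12 'a': node 2→3
i=13 'e': node 3→4
i=14 'b': node 4→5
i=15 'd': node 5→6  ** P0@[10:15]
i=16 'b': node 6→7 (fail-walked)
i=17 'b': node 7→7 (fail-walked)
i=18 'e': node 7→0 (fail-walked)
i=19 'e': node 0→0
i=20 'd': node 0→1
i=21 'd': node 1→10
i=22 'c': node 10→11
i=23 'd': node 11→12
i=24 'e': node 12→13  ** P2@[20:24]
i=25 'e': node 13→0 (fail-walked)
i=26 'a': node 0→0
i=27 'd': node 0→1
i=28 'e': node 1→2
i=29 'a': node 2→3
i=30 'e': node 3→4
i=31 'b': node 4→5
i=32 'd': node 5→6  ** P0@[27:32]
i=33 'd': node 6→10 (fail-walked)
i=34 'd': node 10→10 (fail-walked)
i=35 'c': node 10→11
i=36 'd': node 11→12
i=37 'e': node 12→13  ** P2@[33:37]
i=38 'a': node 13→3 (fail-walked)
i=39 'a': node 3→0 (fail-walked)
i=40 'd': node 0→1
i=41 'c': node 1→14 (fail-walked)
i=42 'c': node 14→14 (fail-walked)
i=43 'd': node 14→1 (fail-walked)
i=44 'e': node 1→2
i=45 'b': node 2→7 (fail-walked)
i=46 'c': node 7→8
i=47 'e': node 8→9  ** P1@[45:47],P4@[46:47]
i=48 'd': node 9→1 (fail-walked)
i=49 'd': node 1→10
i=50 'c': node 10→11
i=51 'd': node 11→12
i=52 'e': node 12→13  ** P2@[48:52]
i=53 'd': node 13→1 (fail-walked)
i=54 'd': node 1→10
i=55 'c': node 10→11
i=56 'd': node 11→12
i=57 'e': node 12→13  ** P2@[53:57]
i=58 'b': node 13→7 (fail-walked)
i=59 'b': node 7→7 (fail-walked)
i=60 'c': node 7→8
i=61 'e': node 8→9  ** P1@[59:61],P4@[60:61]
i=62 'd': node 9→1 (fail-walked)
i=63 'c': node 1→14 (fail-walked)
i=64 'e': node 14→15  ** P4@[63:64]
i=65 'c': node 15→14 (fail-walked)
i=66 'e': node 14→15  ** P4@[65:66]
i=67 'a': node 15→16

Result: [[3,4],[8,1],[8,4],[15,0],[24,2],[32,0],[37,2],[47,1],[47,4],[52,2],[57,2],[61,1],[61,4],[64,4],[66,4]]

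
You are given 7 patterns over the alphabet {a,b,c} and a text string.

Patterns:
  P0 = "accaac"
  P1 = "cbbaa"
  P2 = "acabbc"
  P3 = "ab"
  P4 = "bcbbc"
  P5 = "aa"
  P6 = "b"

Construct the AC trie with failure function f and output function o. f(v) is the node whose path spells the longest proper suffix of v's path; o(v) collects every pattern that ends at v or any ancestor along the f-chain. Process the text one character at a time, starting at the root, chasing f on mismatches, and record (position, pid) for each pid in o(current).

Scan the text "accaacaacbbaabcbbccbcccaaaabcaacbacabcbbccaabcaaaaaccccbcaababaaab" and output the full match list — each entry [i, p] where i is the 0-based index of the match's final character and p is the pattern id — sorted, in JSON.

Build automaton:
Trie (insert patterns):
  0='ε' goto a→1 b→17 c→7
  1='a' goto a→22 b→16 c→2
  2='ac' goto a→12 c→3
  3='acc' goto a→4
  4='acca' goto a→5
  5='accaa' goto c→6
  6='accaac' goto ·  ←P0
  7='c' goto b→8
  8='cb' goto b→9
  9='cbb' goto a→10
  10='cbba' goto a→11
  11='cbbaa' goto ·  ←P1
  12='aca' goto b→13
  13='acab' goto b→14
  14='acabb' goto c→15
  15='acabbc' goto ·  ←P2
  16='ab' goto ·  ←P3
  17='b' goto c→18  ←P6
  18='bc' goto b→19
  19='bcb' goto b→20
  20='bcbb' goto c→21
  21='bcbbc' goto ·  ←P4
  22='aa' goto ·  ←P5

BFS fail/out derivation:
  fail(1) 'a': from fail(0)=0 chase 'a': 0 ⇒ 0;  out=∅∪out(0)=∅
  fail(7) 'c': from fail(0)=0 chase 'c': 0 ⇒ 0;  out=∅∪out(0)=∅
  fail(17) 'b': from fail(0)=0 chase 'b': 0 ⇒ 0;  out={6}∪out(0)={6}
  fail(2) 'ac': from fail(1)=0 chase 'c': 0 ⇒ 7;  out=∅∪out(7)=∅
  fail(8) 'cb': from fail(7)=0 chase 'b': 0 ⇒ 17;  out=∅∪out(17)={6}
  fail(16) 'ab': from fail(1)=0 chase 'b': 0 ⇒ 17;  out={3}∪out(17)={3,6}
  fail(18) 'bc': from fail(17)=0 chase 'c': 0 ⇒ 7;  out=∅∪out(7)=∅
  fail(22) 'aa': from fail(1)=0 chase 'a': 0 ⇒ 1;  out={5}∪out(1)={5}
  fail(3) 'acc': from fail(2)=7 chase 'c': 7→0 ⇒ 7;  out=∅∪out(7)=∅
  fail(9) 'cbb': from fail(8)=17 chase 'b': 17→0 ⇒ 17;  out=∅∪out(17)={6}
  fail(12) 'aca': from fail(2)=7 chase 'a': 7→0 ⇒ 1;  out=∅∪out(1)=∅
  fail(19) 'bcb': from fail(18)=7 chase 'b': 7 ⇒ 8;  out=∅∪out(8)={6}
  fail(4) 'acca': from fail(3)=7 chase 'a': 7→0 ⇒ 1;  out=∅∪out(1)=∅
  fail(10) 'cbba': from fail(9)=17 chase 'a': 17→0 ⇒ 1;  out=∅∪out(1)=∅
  fail(13) 'acab': from fail(12)=1 chase 'b': 1 ⇒ 16;  out=∅∪out(16)={3,6}
  fail(20) 'bcbb': from fail(19)=8 chase 'b': 8 ⇒ 9;  out=∅∪out(9)={6}
  fail(5) 'accaa': from fail(4)=1 chase 'a': 1 ⇒ 22;  out=∅∪out(22)={5}
  fail(11) 'cbbaa': from fail(10)=1 chase 'a': 1 ⇒ 22;  out={1}∪out(22)={1,5}
  fail(14) 'acabb': from fail(13)=16 chase 'b': 16→17→0 ⇒ 17;  out=∅∪out(17)={6}
  fail(21) 'bcbbc': from fail(20)=9 chase 'c': 9→17 ⇒ 18;  out={4}∪out(18)={4}
  fail(6) 'accaac': from fail(5)=22 chase 'c': 22→1 ⇒ 2;  out={0}∪out(2)={0}
  fail(15) 'acabbc': from fail(14)=17 chase 'c': 17 ⇒ 18;  out={2}∪out(18)={2}

Scan:
[0] read 'a'  n0⇒n1
[1] read 'c'  n1⇒n2
[2] read 'c'  n2⇒n3
[3] read 'a'  n3⇒n4
[4] read 'a'  n4⇒n5  → match P5@[3:4]
[5] read 'c'  n5⇒n6  → match P0@[0:5]
[6] read 'a'  n6⇒n12 ·f
[7] read 'a'  n12⇒n22 ·f  → match P5@[6:7]
[8] read 'c'  n22⇒n2 ·f
[9] read 'b'  n2⇒n8 ·f  → match P6@[9:9]
[10] read 'b'  n8⇒n9  → match P6@[10:10]
[11] read 'a'  n9⇒n10
[12] read 'a'  n10⇒n11  → match P1@[8:12],P5@[11:12]
[13] read 'b'  n11⇒n16 ·f  → match P3@[12:13],P6@[13:13]
[14] read 'c'  n16⇒n18 ·f
[15] read 'b'  n18⇒n19  → match P6@[15:15]
[16] read 'b'  n19⇒n20  → match P6@[16:16]
[17] read 'c'  n20⇒n21  → match P4@[13:17]
[18] read 'c'  n21⇒n7 ·f
[19] read 'b'  n7⇒n8  → match P6@[19:19]
[20] read 'c'  n8⇒n18 ·f
[21] read 'c'  n18⇒n7 ·f
[22] read 'c'  n7⇒n7 ·f
[23] read 'a'  n7⇒n1 ·f
[24] read 'a'  n1⇒n22  → match P5@[23:24]
[25] read 'a'  n22⇒n22 ·f  → match P5@[24:25]
[26] read 'a'  n22⇒n22 ·f  → match P5@[25:26]
[27] read 'b'  n22⇒n16 ·f  → match P3@[26:27],P6@[27:27]
[28] read 'c'  n16⇒n18 ·f
[29] read 'a'  n18⇒n1 ·f
[30] read 'a'  n1⇒n22  → match P5@[29:30]
[31] read 'c'  n22⇒n2 ·f
[32] read 'b'  n2⇒n8 ·f  → match P6@[32:32]
[33] read 'a'  n8⇒n1 ·f
[34] read 'c'  n1⇒n2
[35] read 'a'  n2⇒n12
[36] read 'b'  n12⇒n13  → match P3@[35:36],P6@[36:36]
[37] read 'c'  n13⇒n18 ·f
[38] read 'b'  n18⇒n19  → match P6@[38:38]
[39] read 'b'  n19⇒n20  → match P6@[39:39]
[40] read 'c'  n20⇒n21  → match P4@[36:40]
[41] read 'c'  n21⇒n7 ·f
[42] read 'a'  n7⇒n1 ·f
[43] read 'a'  n1⇒n22  → match P5@[42:43]
[44] read 'b'  n22⇒n16 ·f  → match P3@[43:44],P6@[44:44]
[45] read 'c'  n16⇒n18 ·f
[46] read 'a'  n18⇒n1 ·f
[47] read 'a'  n1⇒n22  → match P5@[46:47]
[48] read 'a'  n22⇒n22 ·f  → match P5@[47:48]
[49] read 'a'  n22⇒n22 ·f  → match P5@[48:49]
[50] read 'a'  n22⇒n22 ·f  → match P5@[49:50]
[51] read 'c'  n22⇒n2 ·f
[52] read 'c'  n2⇒n3
[53] read 'c'  n3⇒n7 ·f
[54] read 'c'  n7⇒n7 ·f
[55] read 'b'  n7⇒n8  → match P6@[55:55]
[56] read 'c'  n8⇒n18 ·f
[57] read 'a'  n18⇒n1 ·f
[58] read 'a'  n1⇒n22  → match P5@[57:58]
[59] read 'b'  n22⇒n16 ·f  → match P3@[58:59],P6@[59:59]
[60] read 'a'  n16⇒n1 ·f
[61] read 'b'  n1⇒n16  → match P3@[60:61],P6@[61:61]
[62] read 'a'  n16⇒n1 ·f
[63] read 'a'  n1⇒n22  → match P5@[62:63]
[64] read 'a'  n22⇒n22 ·f  → match P5@[63:64]
[65] read 'b'  n22⇒n16 ·f  → match P3@[64:65],P6@[65:65]

Matches: [[4,5],[5,0],[7,5],[9,6],[10,6],[12,1],[12,5],[13,3],[13,6],[15,6],[16,6],[17,4],[19,6],[24,5],[25,5],[26,5],[27,3],[27,6],[30,5],[32,6],[36,3],[36,6],[38,6],[39,6],[40,4],[43,5],[44,3],[44,6],[47,5],[48,5],[49,5],[50,5],[55,6],[58,5],[59,3],[59,6],[61,3],[61,6],[63,5],[64,5],[65,3],[65,6]]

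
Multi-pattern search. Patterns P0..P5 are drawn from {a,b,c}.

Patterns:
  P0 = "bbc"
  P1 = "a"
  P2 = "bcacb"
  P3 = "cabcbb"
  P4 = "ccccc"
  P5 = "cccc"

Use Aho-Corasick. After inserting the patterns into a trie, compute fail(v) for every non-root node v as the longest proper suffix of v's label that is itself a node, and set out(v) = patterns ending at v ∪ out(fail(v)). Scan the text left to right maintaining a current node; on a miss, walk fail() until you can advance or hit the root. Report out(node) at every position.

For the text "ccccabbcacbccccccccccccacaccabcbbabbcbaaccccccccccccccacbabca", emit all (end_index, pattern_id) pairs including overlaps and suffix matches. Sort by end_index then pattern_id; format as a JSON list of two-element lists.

Build:
Trie nodes:
  n0 'ε': a→4 b→1 c→9
  n1 'b': b→2 c→5
  n2 'bb': c→3
  n3 'bbc': ·  [P0 ends]
  n4 'a': ·  [P1 ends]
  n5 'bc': a→6
  n6 'bca': c→7
  n7 'bcac': b→8
  n8 'bcacb': ·  [P2 ends]
  n9 'c': a→10 c→15
  n10 'ca': b→11
  n11 'cab': c→12
  n12 'cabc': b→13
  n13 'cabcb': b→14
  n14 'cabcbb': ·  [P3 ends]
  n15 'cc': c→16
  n16 'ccc': c→17
  n17 'cccc': c→18  [P5 ends]
  n18 'ccccc': ·  [P4 ends]

BFS fail/out derivation:
  fail(1) 'b': from fail(0)=0 chase 'b': 0 ⇒ 0;  out=∅∪out(0)=∅
  fail(4) 'a': from fail(0)=0 chase 'a': 0 ⇒ 0;  out={1}∪out(0)={1}
  fail(9) 'c': from fail(0)=0 chase 'c': 0 ⇒ 0;  out=∅∪out(0)=∅
  fail(2) 'bb': from fail(1)=0 chase 'b': 0 ⇒ 1;  out=∅∪out(1)=∅
  fail(5) 'bc': from fail(1)=0 chase 'c': 0 ⇒ 9;  out=∅∪out(9)=∅
  fail(10) 'ca': from fail(9)=0 chase 'a': 0 ⇒ 4;  out=∅∪out(4)={1}
  fail(15) 'cc': from fail(9)=0 chase 'c': 0 ⇒ 9;  out=∅∪out(9)=∅
  fail(3) 'bbc': from fail(2)=1 chase 'c': 1 ⇒ 5;  out={0}∪out(5)={0}
  fail(6) 'bca': from fail(5)=9 chase 'a': 9 ⇒ 10;  out=∅∪out(10)={1}
  fail(11) 'cab': from fail(10)=4 chase 'b': 4→0 ⇒ 1;  out=∅∪out(1)=∅
  fail(16) 'ccc': from fail(15)=9 chase 'c': 9 ⇒ 15;  out=∅∪out(15)=∅
  fail(7) 'bcac': from fail(6)=10 chase 'c': 10→4→0 ⇒ 9;  out=∅∪out(9)=∅
  fail(12) 'cabc': from fail(11)=1 chase 'c': 1 ⇒ 5;  out=∅∪out(5)=∅
  fail(17) 'cccc': from fail(16)=15 chase 'c': 15 ⇒ 16;  out={5}∪out(16)={5}
  fail(8) 'bcacb': from fail(7)=9 chase 'b': 9→0 ⇒ 1;  out={2}∪out(1)={2}
  fail(13) 'cabcb': from fail(12)=5 chase 'b': 5→9→0 ⇒ 1;  out=∅∪out(1)=∅
  fail(18) 'ccccc': from fail(17)=16 chase 'c': 16 ⇒ 17;  out={4}∪out(17)={4,5}
  fail(14) 'cabcbb': from fail(13)=1 chase 'b': 1 ⇒ 2;  out={3}∪out(2)={3}

Run:
i=0 'c': node 0→9
i=1 'c': node 9→15
i=2 'c': node 15→16
i=3 'c': node 16→17  → match P5@[0:3]
i=4 'a': node 17→10 (fail-walked)  → match P1@[4:4]
i=5 'b': node 10→11
i=6 'b': node 11→2 (fail-walked)
i=7 'c': node 2→3  → match P0@[5:7]
i=8 'a': node 3→6 (fail-walked)  → match P1@[8:8]
i=9 'c': node 6→7
i=10 'b': node 7→8  → match P2@[6:10]
i=11 'c': node 8→5 (fail-walked)
i=12 'c': node 5→15 (fail-walked)
i=13 'c': node 15→16
i=14 'c': node 16→17  → match P5@[11:14]
i=15 'c': node 17→18  → match P4@[11:15],P5@[12:15]
i=16 'c': node 18→18 (fail-walked)  → match P4@[12:16],P5@[13:16]
i=17 'c': node 18→18 (fail-walked)  → match P4@[13:17],P5@[14:17]
i=18 'c': node 18→18 (fail-walked)  → match P4@[14:18],P5@[15:18]
i=19 'c': node 18→18 (fail-walked)  → match P4@[15:19],P5@[16:19]
i=20 'c': node 18→18 (fail-walked)  → match P4@[16:20],P5@[17:20]
i=21 'c': node 18→18 (fail-walked)  → match P4@[17:21],P5@[18:21]
i=22 'c': node 18→18 (fail-walked)  → match P4@[18:22],P5@[19:22]
i=23 'a': node 18→10 (fail-walked)  → match P1@[23:23]
i=24 'c': node 10→9 (fail-walked)
i=25 'a': node 9→10  → match P1@[25:25]
i=26 'c': node 10→9 (fail-walked)
i=27 'c': node 9→15
i=28 'a': node 15→10 (fail-walked)  → match P1@[28:28]
i=29 'b': node 10→11
i=30 'c': node 11→12
i=31 'b': node 12→13
i=32 'b': node 13→14  → match P3@[27:32]
i=33 'a': node 14→4 (fail-walked)  → match P1@[33:33]
i=34 'b': node 4→1 (fail-walked)
i=35 'b': node 1→2
i=36 'c': node 2→3  → match P0@[34:36]
i=37 'b': node 3→1 (fail-walked)
i=38 'a': node 1→4 (fail-walked)  → match P1@[38:38]
i=39 'a': node 4→4 (fail-walked)  → match P1@[39:39]
i=40 'c': node 4→9 (fail-walked)
i=41 'c': node 9→15
i=42 'c': node 15→16
i=43 'c': node 16→17  → match P5@[40:43]
i=44 'c': node 17→18  → match P4@[40:44],P5@[41:44]
i=45 'c': node 18→18 (fail-walked)  → match P4@[41:45],P5@[42:45]
i=46 'c': node 18→18 (fail-walked)  → match P4@[42:46],P5@[43:46]
i=47 'c': node 18→18 (fail-walked)  → match P4@[43:47],P5@[44:47]
i=48 'c': node 18→18 (fail-walked)  → match P4@[44:48],P5@[45:48]
i=49 'c': node 18→18 (fail-walked)  → match P4@[45:49],P5@[46:49]
i=50 'c': node 18→18 (fail-walked)  → match P4@[46:50],P5@[47:50]
i=51 'c': node 18→18 (fail-walked)  → match P4@[47:51],P5@[48:51]
i=52 'c': node 18→18 (fail-walked)  → match P4@[48:52],P5@[49:52]
i=53 'c': node 18→18 (fail-walked)  → match P4@[49:53],P5@[50:53]
i=54 'a': node 18→10 (fail-walked)  → match P1@[54:54]
i=55 'c': node 10→9 (fail-walked)
i=56 'b': node 9→1 (fail-walked)
i=57 'a': node 1→4 (fail-walked)  → match P1@[57:57]
i=58 'b': node 4→1 (fail-walked)
i=59 'c': node 1→5
i=60 'a': node 5→6  → match P1@[60:60]

All matches (sorted): [[3,5],[4,1],[7,0],[8,1],[10,2],[14,5],[15,4],[15,5],[16,4],[16,5],[17,4],[17,5],[18,4],[18,5],[19,4],[19,5],[20,4],[20,5],[21,4],[21,5],[22,4],[22,5],[23,1],[25,1],[28,1],[32,3],[33,1],[36,0],[38,1],[39,1],[43,5],[44,4],[44,5],[45,4],[45,5],[46,4],[46,5],[47,4],[47,5],[48,4],[48,5],[49,4],[49,5],[50,4],[50,5],[51,4],[51,5],[52,4],[52,5],[53,4],[53,5],[54,1],[57,1],[60,1]]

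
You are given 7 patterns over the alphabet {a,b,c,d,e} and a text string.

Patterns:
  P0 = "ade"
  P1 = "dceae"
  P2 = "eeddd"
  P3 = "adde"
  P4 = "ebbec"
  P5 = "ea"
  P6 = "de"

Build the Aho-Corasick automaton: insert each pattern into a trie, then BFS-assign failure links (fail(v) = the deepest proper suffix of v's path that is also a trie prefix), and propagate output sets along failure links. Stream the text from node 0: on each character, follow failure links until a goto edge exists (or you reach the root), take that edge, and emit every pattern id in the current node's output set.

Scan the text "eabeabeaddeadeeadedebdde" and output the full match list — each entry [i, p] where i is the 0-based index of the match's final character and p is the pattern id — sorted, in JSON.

Construct AC machine:
Trie (insert patterns):
  0='ε' goto a→1 d→4 e→9
  1='a' goto d→2
  2='ad' goto d→14 e→3
  3='ade' goto ·  [P0 ends]
  4='d' goto c→5 e→21
  5='dc' goto e→6
  6='dce' goto a→7
  7='dcea' goto e→8
  8='dceae' goto ·  [P1 ends]
  9='e' goto a→20 b→16 e→10
  10='ee' goto d→11
  11='eed' goto d→12
  12='eedd' goto d→13
  13='eeddd' goto ·  [P2 ends]
  14='add' goto e→15
  15='adde' goto ·  [P3 ends]
  16='eb' goto b→17
  17='ebb' goto e→18
  18='ebbe' goto c→19
  19='ebbec' goto ·  [P4 ends]
  20='ea' goto ·  [P5 ends]
  21='de' goto ·  [P6 ends]

BFS fail/out derivation:
  fail(1) 'a': from fail(0)=0 chase 'a': 0 ⇒ 0;  out=∅∪out(0)=∅
  fail(4) 'd': from fail(0)=0 chase 'd': 0 ⇒ 0;  out=∅∪out(0)=∅
  fail(9) 'e': from fail(0)=0 chase 'e': 0 ⇒ 0;  out=∅∪out(0)=∅
  fail(2) 'ad': from fail(1)=0 chase 'd': 0 ⇒ 4;  out=∅∪out(4)=∅
  fail(5) 'dc': from fail(4)=0 chase 'c': 0 ⇒ 0;  out=∅∪out(0)=∅
  fail(10) 'ee': from fail(9)=0 chase 'e': 0 ⇒ 9;  out=∅∪out(9)=∅
  fail(16) 'eb': from fail(9)=0 chase 'b': 0 ⇒ 0;  out=∅∪out(0)=∅
  fail(20) 'ea': from fail(9)=0 chase 'a': 0 ⇒ 1;  out={5}∪out(1)={5}
  fail(21) 'de': from fail(4)=0 chase 'e': 0 ⇒ 9;  out={6}∪out(9)={6}
  fail(3) 'ade': from fail(2)=4 chase 'e': 4 ⇒ 21;  out={0}∪out(21)={0,6}
  fail(6) 'dce': from fail(5)=0 chase 'e': 0 ⇒ 9;  out=∅∪out(9)=∅
  fail(11) 'eed': from fail(10)=9 chase 'd': 9→0 ⇒ 4;  out=∅∪out(4)=∅
  fail(14) 'add': from fail(2)=4 chase 'd': 4→0 ⇒ 4;  out=∅∪out(4)=∅
  fail(17) 'ebb': from fail(16)=0 chase 'b': 0 ⇒ 0;  out=∅∪out(0)=∅
  fail(7) 'dcea': from fail(6)=9 chase 'a': 9 ⇒ 20;  out=∅∪out(20)={5}
  fail(12) 'eedd': from fail(11)=4 chase 'd': 4→0 ⇒ 4;  out=∅∪out(4)=∅
  fail(15) 'adde': from fail(14)=4 chase 'e': 4 ⇒ 21;  out={3}∪out(21)={3,6}
  fail(18) 'ebbe': from fail(17)=0 chase 'e': 0 ⇒ 9;  out=∅∪out(9)=∅
  fail(8) 'dceae': from fail(7)=20 chase 'e': 20→1→0 ⇒ 9;  out={1}∪out(9)={1}
  fail(13) 'eeddd': from fail(12)=4 chase 'd': 4→0 ⇒ 4;  out={2}∪out(4)={2}
  fail(19) 'ebbec': from fail(18)=9 chase 'c': 9→0 ⇒ 0;  out={4}∪out(0)={4}

Text stream:
[0] read 'e'  n0⇒n9
[1] read 'a'  n9⇒n20  emit P5@[0:1]
[2] read 'b'  n20⇒n0 (via fail)
[3] read 'e'  n0⇒n9
[4] read 'a'  n9⇒n20  emit P5@[3:4]
[5] read 'b'  n20⇒n0 (via fail)
[6] read 'e'  n0⇒n9
[7] read 'a'  n9⇒n20  emit P5@[6:7]
[8] read 'd'  n20⇒n2 (via fail)
[9] read 'd'  n2⇒n14
[10] read 'e'  n14⇒n15  emit P3@[7:10],P6@[9:10]
[11] read 'a'  n15⇒n20 (via fail)  emit P5@[10:11]
[12] read 'd'  n20⇒n2 (via fail)
[13] read 'e'  n2⇒n3  emit P0@[11:13],P6@[12:13]
[14] read 'e'  n3⇒n10 (via fail)
[15] read 'a'  n10⇒n20 (via fail)  emit P5@[14:15]
[16] read 'd'  n20⇒n2 (via fail)
[17] read 'e'  n2⇒n3  emit P0@[15:17],P6@[16:17]
[18] read 'd'  n3⇒n4 (via fail)
[19] read 'e'  n4⇒n21  emit P6@[18:19]
[20] read 'b'  n21⇒n16 (via fail)
[21] read 'd'  n16⇒n4 (via fail)
[22] read 'd'  n4⇒n4 (via fail)
[23] read 'e'  n4⇒n21  emit P6@[22:23]

Result: [[1,5],[4,5],[7,5],[10,3],[10,6],[11,5],[13,0],[13,6],[15,5],[17,0],[17,6],[19,6],[23,6]]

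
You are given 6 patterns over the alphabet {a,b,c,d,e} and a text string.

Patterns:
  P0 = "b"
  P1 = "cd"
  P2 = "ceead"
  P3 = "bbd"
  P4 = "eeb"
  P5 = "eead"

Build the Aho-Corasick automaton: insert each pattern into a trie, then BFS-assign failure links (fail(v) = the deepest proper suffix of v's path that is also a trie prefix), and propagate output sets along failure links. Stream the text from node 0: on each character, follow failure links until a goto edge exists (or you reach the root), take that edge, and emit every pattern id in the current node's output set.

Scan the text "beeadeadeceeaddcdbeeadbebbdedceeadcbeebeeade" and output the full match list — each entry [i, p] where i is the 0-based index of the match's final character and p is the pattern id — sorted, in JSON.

Build automaton:
Trie nodes:
  n0 'ε': b→1 c→2 e→10
  n1 'b': b→8  [P0 ends]
  n2 'c': d→3 e→4
  n3 'cd': ·  [P1 ends]
  n4 'ce': e→5
  n5 'cee': a→6
  n6 'ceea': d→7
  n7 'ceead': ·  [P2 ends]
  n8 'bb': d→9
  n9 'bbd': ·  [P3 ends]
  n10 'e': e→11
  n11 'ee': a→13 b→12
  n12 'eeb': ·  [P4 ends]
  n13 'eea': d→14
  n14 'eead': ·  [P5 ends]

Failure links (BFS by depth):
  n1('b'): parent n0 fail=0; on 'b' 0 → fail=0;  out {0}∪∅={0}
  n2('c'): parent n0 fail=0; on 'c' 0 → fail=0;  out ∅∪∅=∅
  n10('e'): parent n0 fail=0; on 'e' 0 → fail=0;  out ∅∪∅=∅
  n3('cd'): parent n2 fail=0; on 'd' 0 → fail=0;  out {1}∪∅={1}
  n4('ce'): parent n2 fail=0; on 'e' 0 → fail=10;  out ∅∪∅=∅
  n8('bb'): parent n1 fail=0; on 'b' 0 → fail=1;  out ∅∪{0}={0}
  n11('ee'): parent n10 fail=0; on 'e' 0 → fail=10;  out ∅∪∅=∅
  n5('cee'): parent n4 fail=10; on 'e' 10 → fail=11;  out ∅∪∅=∅
  n9('bbd'): parent n8 fail=1; on 'd' 1→0 → fail=0;  out {3}∪∅={3}
  n12('eeb'): parent n11 fail=10; on 'b' 10→0 → fail=1;  out {4}∪{0}={0,4}
  n13('eea'): parent n11 fail=10; on 'a' 10→0 → fail=0;  out ∅∪∅=∅
  n6('ceea'): parent n5 fail=11; on 'a' 11 → fail=13;  out ∅∪∅=∅
  n14('eead'): parent n13 fail=0; on 'd' 0 → fail=0;  out {5}∪∅={5}
  n7('ceead'): parent n6 fail=13; on 'd' 13 → fail=14;  out {2}∪{5}={2,5}

Run:
i=0 'b': node 0→1  emit P0@[0:0]
i=1 'e': node 1→10 (via fail)
i=2 'e': node 10→11
i=3 'a': node 11→13
i=4 'd': node 13→14  emit P5@[1:4]
i=5 'e': node 14→10 (via fail)
i=6 'a': node 10→0 (via fail)
i=7 'd': node 0→0
i=8 'e': node 0→10
i=9 'c': node 10→2 (via fail)
i=10 'e': node 2→4
i=11 'e': node 4→5
i=12 'a': node 5→6
i=13 'd': node 6→7  emit P2@[9:13],P5@[10:13]
i=14 'd': node 7→0 (via fail)
i=15 'c': node 0→2
i=16 'd': node 2→3  emit P1@[15:16]
i=17 'b': node 3→1 (via fail)  emit P0@[17:17]
i=18 'e': node 1→10 (via fail)
i=19 'e': node 10→11
i=20 'a': node 11→13
i=21 'd': node 13→14  emit P5@[18:21]
i=22 'b': node 14→1 (via fail)  emit P0@[22:22]
i=23 'e': node 1→10 (via fail)
i=24 'b': node 10→1 (via fail)  emit P0@[24:24]
i=25 'b': node 1→8  emit P0@[25:25]
i=26 'd': node 8→9  emit P3@[24:26]
i=27 'e': node 9→10 (via fail)
i=28 'd': node 10→0 (via fail)
i=29 'c': node 0→2
i=30 'e': node 2→4
i=31 'e': node 4→5
i=32 'a': node 5→6
i=33 'd': node 6→7  emit P2@[29:33],P5@[30:33]
i=34 'c': node 7→2 (via fail)
i=35 'b': node 2→1 (via fail)  emit P0@[35:35]
i=36 'e': node 1→10 (via fail)
i=37 'e': node 10→11
i=38 'b': node 11→12  emit P0@[38:38],P4@[36:38]
i=39 'e': node 12→10 (via fail)
i=40 'e': node 10→11
i=41 'a': node 11→13
i=42 'd': node 13→14  emit P5@[39:42]
i=43 'e': node 14→10 (via fail)

Matches: [[0,0],[4,5],[13,2],[13,5],[16,1],[17,0],[21,5],[22,0],[24,0],[25,0],[26,3],[33,2],[33,5],[35,0],[38,0],[38,4],[42,5]]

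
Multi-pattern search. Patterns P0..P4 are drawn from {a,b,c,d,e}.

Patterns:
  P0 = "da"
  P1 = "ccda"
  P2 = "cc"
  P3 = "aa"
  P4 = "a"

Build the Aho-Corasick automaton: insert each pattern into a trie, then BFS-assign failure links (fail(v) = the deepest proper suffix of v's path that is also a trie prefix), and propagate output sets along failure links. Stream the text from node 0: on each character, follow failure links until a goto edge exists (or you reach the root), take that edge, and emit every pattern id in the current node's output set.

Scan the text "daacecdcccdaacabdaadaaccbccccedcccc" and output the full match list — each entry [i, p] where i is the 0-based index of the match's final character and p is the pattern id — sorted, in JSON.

Build:
Trie (insert patterns):
  0='ε' goto a→7 c→3 d→1
  1='d' goto a→2
  2='da' goto ·  [P0 ends]
  3='c' goto c→4
  4='cc' goto d→5  [P2 ends]
  5='ccd' goto a→6
  6='ccda' goto ·  [P1 ends]
  7='a' goto a→8  [P4 ends]
  8='aa' goto ·  [P3 ends]

Failure links (BFS by depth):
  fail(1) 'd': from fail(0)=0 chase 'd': 0 ⇒ 0;  out=∅∪out(0)=∅
  fail(3) 'c': from fail(0)=0 chase 'c': 0 ⇒ 0;  out=∅∪out(0)=∅
  fail(7) 'a': from fail(0)=0 chase 'a': 0 ⇒ 0;  out={4}∪out(0)={4}
  fail(2) 'da': from fail(1)=0 chase 'a': 0 ⇒ 7;  out={0}∪out(7)={0,4}
  fail(4) 'cc': from fail(3)=0 chase 'c': 0 ⇒ 3;  out={2}∪out(3)={2}
  fail(8) 'aa': from fail(7)=0 chase 'a': 0 ⇒ 7;  out={3}∪out(7)={3,4}
  fail(5) 'ccd': from fail(4)=3 chase 'd': 3→0 ⇒ 1;  out=∅∪out(1)=∅
  fail(6) 'ccda': from fail(5)=1 chase 'a': 1 ⇒ 2;  out={1}∪out(2)={0,1,4}

Text stream:
[0] read 'd'  n0⇒n1
[1] read 'a'  n1⇒n2  → match P0@[0:1],P4@[1:1]
[2] read 'a'  n2⇒n8 (via fail)  → match P3@[1:2],P4@[2:2]
[3] read 'c'  n8⇒n3 (via fail)
[4] read 'e'  n3⇒n0 (via fail)
[5] read 'c'  n0⇒n3
[6] read 'd'  n3⇒n1 (via fail)
[7] read 'c'  n1⇒n3 (via fail)
[8] read 'c'  n3⇒n4  → match P2@[7:8]
[9] read 'c'  n4⇒n4 (via fail)  → match P2@[8:9]
[10] read 'd'  n4⇒n5
[11] read 'a'  n5⇒n6  → match P0@[10:11],P1@[8:11],P4@[11:11]
[12] read 'a'  n6⇒n8 (via fail)  → match P3@[11:12],P4@[12:12]
[13] read 'c'  n8⇒n3 (via fail)
[14] read 'a'  n3⇒n7 (via fail)  → match P4@[14:14]
[15] read 'b'  n7⇒n0 (via fail)
[16] read 'd'  n0⇒n1
[17] read 'a'  n1⇒n2  → match P0@[16:17],P4@[17:17]
[18] read 'a'  n2⇒n8 (via fail)  → match P3@[17:18],P4@[18:18]
[19] read 'd'  n8⇒n1 (via fail)
[20] read 'a'  n1⇒n2  → match P0@[19:20],P4@[20:20]
[21] read 'a'  n2⇒n8 (via fail)  → match P3@[20:21],P4@[21:21]
[22] read 'c'  n8⇒n3 (via fail)
[23] read 'c'  n3⇒n4  → match P2@[22:23]
[24] read 'b'  n4⇒n0 (via fail)
[25] read 'c'  n0⇒n3
[26] read 'c'  n3⇒n4  → match P2@[25:26]
[27] read 'c'  n4⇒n4 (via fail)  → match P2@[26:27]
[28] read 'c'  n4⇒n4 (via fail)  → match P2@[27:28]
[29] read 'e'  n4⇒n0 (via fail)
[30] read 'd'  n0⇒n1
[31] read 'c'  n1⇒n3 (via fail)
[32] read 'c'  n3⇒n4  → match P2@[31:32]
[33] read 'c'  n4⇒n4 (via fail)  → match P2@[32:33]
[34] read 'c'  n4⇒n4 (via fail)  → match P2@[33:34]

All matches (sorted): [[1,0],[1,4],[2,3],[2,4],[8,2],[9,2],[11,0],[11,1],[11,4],[12,3],[12,4],[14,4],[17,0],[17,4],[18,3],[18,4],[20,0],[20,4],[21,3],[21,4],[23,2],[26,2],[27,2],[28,2],[32,2],[33,2],[34,2]]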